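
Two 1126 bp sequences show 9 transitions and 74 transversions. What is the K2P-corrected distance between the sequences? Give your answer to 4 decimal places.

P = 9/1126 ≈ 0.007993 and Q = 74/1126 ≈ 0.065719.
Under the Kimura two-parameter model, d = −½ ln(1 − 2P − Q) − ¼ ln(1 − 2Q).
1 − 2P − Q = 0.918295, giving −½ ln(0.918295) = 0.042618.
1 − 2Q = 0.868562, giving −¼ ln(0.868562) = 0.035229.
d = 0.042618 + 0.035229 = 0.077847.

0.0778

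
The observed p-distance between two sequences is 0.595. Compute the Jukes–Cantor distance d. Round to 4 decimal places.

d = −(3/4) ln(1 − 4p/3) = −0.75 ln(1 − 0.793333) = −0.75 ln(0.206667)
  = −0.75 × (-1.576646) = 1.182485 substitutions/site.

1.1825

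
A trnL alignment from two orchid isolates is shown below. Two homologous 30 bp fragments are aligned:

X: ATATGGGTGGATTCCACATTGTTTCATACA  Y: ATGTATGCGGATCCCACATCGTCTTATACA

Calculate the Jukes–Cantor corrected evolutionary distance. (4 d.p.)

The sequences differ at 8 of 30 sites (3, 5, 6, 8, 13, 20, 23, 25), so p = 8/30 ≈ 0.266667.
d = −(3/4) ln(1 − 4p/3) = −0.75 ln(1 − 0.355556) = −0.75 ln(0.644444)
  = −0.75 × (-0.439367) = 0.329525 substitutions/site.

0.3295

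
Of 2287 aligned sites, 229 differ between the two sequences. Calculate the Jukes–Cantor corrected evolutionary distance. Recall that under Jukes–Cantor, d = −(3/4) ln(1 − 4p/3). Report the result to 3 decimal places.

p = 229/2287 ≈ 0.100131.
d = −(3/4) ln(1 − 4p/3) = −0.75 ln(1 − 0.133508) = −0.75 ln(0.866492)
  = −0.75 × (-0.143302) = 0.107477 substitutions/site.

0.107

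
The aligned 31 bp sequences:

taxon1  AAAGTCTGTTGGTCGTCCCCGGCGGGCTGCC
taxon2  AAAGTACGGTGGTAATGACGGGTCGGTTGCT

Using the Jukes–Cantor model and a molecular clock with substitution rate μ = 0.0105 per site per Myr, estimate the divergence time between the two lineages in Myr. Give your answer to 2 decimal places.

The sequences differ at 12 of 31 sites, so p = 12/31 ≈ 0.387097.
d = −(3/4) ln(1 − 4p/3) = −0.75 ln(1 − 0.516129) = −0.75 ln(0.483871)
  = −0.75 × (-0.725937) = 0.544453 substitutions/site.
Under a molecular clock d = 2μt, so t = d/(2μ) = 0.544453 / (2 × 0.0105) = 25.93 Myr.

25.93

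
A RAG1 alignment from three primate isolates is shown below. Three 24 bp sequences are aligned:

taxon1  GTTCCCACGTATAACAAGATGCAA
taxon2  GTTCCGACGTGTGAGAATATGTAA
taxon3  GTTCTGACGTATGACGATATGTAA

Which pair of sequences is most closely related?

taxon2 and taxon3

taxon1–taxon2: 6/24 differ, p = 0.250, d = 0.304.
taxon1–taxon3: 6/24 differ, p = 0.250, d = 0.304.
taxon2–taxon3: 4/24 differ, p = 0.167, d = 0.188.
The smallest distance is between taxon2 and taxon3.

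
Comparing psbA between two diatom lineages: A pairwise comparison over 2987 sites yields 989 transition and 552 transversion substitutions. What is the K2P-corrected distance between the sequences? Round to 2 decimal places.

1.05

P = 989/2987 ≈ 0.331101 and Q = 552/2987 ≈ 0.184801.
Under the Kimura two-parameter model, d = −½ ln(1 − 2P − Q) − ¼ ln(1 − 2Q).
1 − 2P − Q = 0.152997, giving −½ ln(0.152997) = 0.938668.
1 − 2Q = 0.630398, giving −¼ ln(0.630398) = 0.115351.
d = 0.938668 + 0.115351 = 1.054019.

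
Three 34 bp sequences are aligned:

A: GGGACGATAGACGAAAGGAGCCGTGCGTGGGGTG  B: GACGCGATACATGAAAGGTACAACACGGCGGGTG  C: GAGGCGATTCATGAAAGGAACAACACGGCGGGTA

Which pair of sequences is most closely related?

A–B: 13/34 differ, p = 0.382, d = 0.535.
A–C: 13/34 differ, p = 0.382, d = 0.535.
B–C: 4/34 differ, p = 0.118, d = 0.128.
The smallest distance is between B and C.

B and C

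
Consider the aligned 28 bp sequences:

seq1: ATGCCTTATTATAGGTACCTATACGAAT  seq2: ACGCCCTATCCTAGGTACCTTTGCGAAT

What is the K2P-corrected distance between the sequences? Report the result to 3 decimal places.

0.259

Of 28 sites, 4 differences are transitions and 2 are transversions, so P = 4/28 ≈ 0.142857 and Q = 2/28 ≈ 0.071429.
Under the Kimura two-parameter model, d = −½ ln(1 − 2P − Q) − ¼ ln(1 − 2Q).
1 − 2P − Q = 0.642857, giving −½ ln(0.642857) = 0.220916.
1 − 2Q = 0.857142, giving −¼ ln(0.857142) = 0.038538.
d = 0.220916 + 0.038538 = 0.259454.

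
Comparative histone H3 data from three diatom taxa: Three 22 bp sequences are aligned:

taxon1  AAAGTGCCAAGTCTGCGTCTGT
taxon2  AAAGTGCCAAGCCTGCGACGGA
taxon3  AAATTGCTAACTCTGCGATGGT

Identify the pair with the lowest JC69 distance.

taxon1 and taxon2

taxon1–taxon2: 4/22 differ, p = 0.182, d = 0.208.
taxon1–taxon3: 6/22 differ, p = 0.273, d = 0.339.
taxon2–taxon3: 6/22 differ, p = 0.273, d = 0.339.
The smallest distance is between taxon1 and taxon2.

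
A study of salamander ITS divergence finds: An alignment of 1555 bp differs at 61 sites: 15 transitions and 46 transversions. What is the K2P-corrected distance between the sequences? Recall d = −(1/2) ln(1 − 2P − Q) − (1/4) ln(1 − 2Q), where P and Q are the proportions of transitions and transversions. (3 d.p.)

0.040

P = 15/1555 ≈ 0.009646 and Q = 46/1555 ≈ 0.029582.
Under the Kimura two-parameter model, d = −½ ln(1 − 2P − Q) − ¼ ln(1 − 2Q).
1 − 2P − Q = 0.951126, giving −½ ln(0.951126) = 0.025054.
1 − 2Q = 0.940836, giving −¼ ln(0.940836) = 0.015247.
d = 0.025054 + 0.015247 = 0.040301.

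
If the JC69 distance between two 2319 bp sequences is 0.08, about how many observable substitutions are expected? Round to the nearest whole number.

176

Invert JC69: p = (3/4)(1 − e^(−4d/3)) = 0.75 × (1 − e^(-0.106667)) = 0.75 × (1 − 0.898825) = 0.075881.
Expected differing sites = pL ≈ 0.075881 × 2319 = 175.968039 ≈ 176.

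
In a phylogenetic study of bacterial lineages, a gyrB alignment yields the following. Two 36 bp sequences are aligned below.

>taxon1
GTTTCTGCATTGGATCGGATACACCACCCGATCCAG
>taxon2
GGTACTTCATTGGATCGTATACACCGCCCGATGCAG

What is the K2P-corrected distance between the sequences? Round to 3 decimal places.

Of 36 sites, 1 differences are transitions and 5 are transversions, so P = 1/36 ≈ 0.027778 and Q = 5/36 ≈ 0.138889.
Under the Kimura two-parameter model, d = −½ ln(1 − 2P − Q) − ¼ ln(1 − 2Q).
1 − 2P − Q = 0.805555, giving −½ ln(0.805555) = 0.108112.
1 − 2Q = 0.722222, giving −¼ ln(0.722222) = 0.081356.
d = 0.108112 + 0.081356 = 0.189468.

0.189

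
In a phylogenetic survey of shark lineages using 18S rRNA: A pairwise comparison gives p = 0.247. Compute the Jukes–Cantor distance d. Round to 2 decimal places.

0.30

d = −(3/4) ln(1 − 4p/3) = −0.75 ln(1 − 0.329333) = −0.75 ln(0.670667)
  = −0.75 × (-0.399483) = 0.299612 substitutions/site.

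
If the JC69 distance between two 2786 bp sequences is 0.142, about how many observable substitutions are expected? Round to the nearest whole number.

Invert JC69: p = (3/4)(1 − e^(−4d/3)) = 0.75 × (1 − e^(-0.189333)) = 0.75 × (1 − 0.827511) = 0.129367.
Expected differing sites = pL ≈ 0.129367 × 2786 = 360.416462 ≈ 360.

360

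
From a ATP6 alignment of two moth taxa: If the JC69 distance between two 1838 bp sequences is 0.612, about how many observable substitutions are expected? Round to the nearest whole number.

769

Invert JC69: p = (3/4)(1 − e^(−4d/3)) = 0.75 × (1 − e^(-0.816)) = 0.75 × (1 − 0.442197) = 0.418352.
Expected differing sites = pL ≈ 0.418352 × 1838 = 768.930976 ≈ 769.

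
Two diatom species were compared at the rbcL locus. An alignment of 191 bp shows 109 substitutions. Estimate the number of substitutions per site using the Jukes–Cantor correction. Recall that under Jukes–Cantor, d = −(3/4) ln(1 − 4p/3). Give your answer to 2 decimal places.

p = 109/191 ≈ 0.570681.
d = −(3/4) ln(1 − 4p/3) = −0.75 ln(1 − 0.760908) = −0.75 ln(0.239092)
  = −0.75 × (-1.430907) = 1.073180 substitutions/site.

1.07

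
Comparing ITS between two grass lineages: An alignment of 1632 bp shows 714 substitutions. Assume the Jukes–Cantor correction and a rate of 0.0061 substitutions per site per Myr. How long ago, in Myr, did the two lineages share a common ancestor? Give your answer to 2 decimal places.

53.82

p = 714/1632 = 0.4375.
d = −(3/4) ln(1 − 4p/3) = −0.75 ln(1 − 0.583333) = −0.75 ln(0.416667)
  = −0.75 × (-0.875468) = 0.656601 substitutions/site.
Under a molecular clock d = 2μt, so t = d/(2μ) = 0.656601 / (2 × 0.0061) = 53.82 Myr.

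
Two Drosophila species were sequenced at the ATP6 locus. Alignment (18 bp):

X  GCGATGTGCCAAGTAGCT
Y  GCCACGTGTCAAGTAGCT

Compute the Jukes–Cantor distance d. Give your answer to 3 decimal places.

0.188

The sequences differ at 3 of 18 sites (3, 5, 9), so p = 3/18 ≈ 0.166667.
d = −(3/4) ln(1 − 4p/3) = −0.75 ln(1 − 0.222223) = −0.75 ln(0.777777)
  = −0.75 × (-0.251315) = 0.188486 substitutions/site.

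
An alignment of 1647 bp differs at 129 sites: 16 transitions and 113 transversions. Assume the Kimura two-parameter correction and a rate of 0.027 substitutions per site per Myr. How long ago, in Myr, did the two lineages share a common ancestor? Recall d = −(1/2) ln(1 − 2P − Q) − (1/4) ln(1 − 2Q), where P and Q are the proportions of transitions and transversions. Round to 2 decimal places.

1.54

P = 16/1647 ≈ 0.009715 and Q = 113/1647 ≈ 0.06861.
Under the Kimura two-parameter model, d = −½ ln(1 − 2P − Q) − ¼ ln(1 − 2Q).
1 − 2P − Q = 0.91196, giving −½ ln(0.91196) = 0.046080.
1 − 2Q = 0.86278, giving −¼ ln(0.86278) = 0.036899.
d = 0.046080 + 0.036899 = 0.082979.
Under a molecular clock d = 2μt, so t = d/(2μ) = 0.082979 / (2 × 0.027) = 1.54 Myr.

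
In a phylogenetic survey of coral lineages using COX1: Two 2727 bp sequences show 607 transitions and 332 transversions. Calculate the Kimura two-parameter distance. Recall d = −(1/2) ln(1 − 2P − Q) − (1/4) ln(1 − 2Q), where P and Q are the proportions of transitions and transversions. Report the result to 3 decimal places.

P = 607/2727 ≈ 0.222589 and Q = 332/2727 ≈ 0.121746.
Under the Kimura two-parameter model, d = −½ ln(1 − 2P − Q) − ¼ ln(1 − 2Q).
1 − 2P − Q = 0.433076, giving −½ ln(0.433076) = 0.418421.
1 − 2Q = 0.756508, giving −¼ ln(0.756508) = 0.069761.
d = 0.418421 + 0.069761 = 0.488182.

0.488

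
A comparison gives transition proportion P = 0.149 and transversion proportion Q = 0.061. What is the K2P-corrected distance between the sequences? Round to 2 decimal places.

0.25

Under the Kimura two-parameter model, d = −½ ln(1 − 2P − Q) − ¼ ln(1 − 2Q).
1 − 2P − Q = 0.641, giving −½ ln(0.641) = 0.222363.
1 − 2Q = 0.878, giving −¼ ln(0.878) = 0.032527.
d = 0.222363 + 0.032527 = 0.254890.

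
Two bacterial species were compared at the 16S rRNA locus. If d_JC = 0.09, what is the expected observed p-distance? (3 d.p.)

p = (3/4)(1 − e^(−4d/3)) = 0.75 × (1 − e^(-0.12)) = 0.75 × (1 − 0.886920) = 0.084810.

0.085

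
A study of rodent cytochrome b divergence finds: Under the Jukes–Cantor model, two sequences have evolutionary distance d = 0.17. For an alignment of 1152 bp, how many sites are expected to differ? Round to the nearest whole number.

175

Invert JC69: p = (3/4)(1 − e^(−4d/3)) = 0.75 × (1 − e^(-0.226667)) = 0.75 × (1 − 0.797186) = 0.152111.
Expected differing sites = pL ≈ 0.152111 × 1152 = 175.231872 ≈ 175.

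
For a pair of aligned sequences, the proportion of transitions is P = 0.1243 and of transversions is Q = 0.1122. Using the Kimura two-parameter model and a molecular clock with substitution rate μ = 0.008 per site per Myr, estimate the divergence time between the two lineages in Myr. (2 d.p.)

Under the Kimura two-parameter model, d = −½ ln(1 − 2P − Q) − ¼ ln(1 − 2Q).
1 − 2P − Q = 0.6392, giving −½ ln(0.6392) = 0.223769.
1 − 2Q = 0.7756, giving −¼ ln(0.7756) = 0.063530.
d = 0.223769 + 0.063530 = 0.287299.
Under a molecular clock d = 2μt, so t = d/(2μ) = 0.287299 / (2 × 0.008) = 17.96 Myr.

17.96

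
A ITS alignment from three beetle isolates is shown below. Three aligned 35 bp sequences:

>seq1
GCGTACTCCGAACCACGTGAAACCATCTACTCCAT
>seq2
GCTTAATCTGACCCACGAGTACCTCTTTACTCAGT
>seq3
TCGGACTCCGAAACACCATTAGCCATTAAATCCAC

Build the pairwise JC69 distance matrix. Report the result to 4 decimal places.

d(seq1,seq2) = 0.4582, d(seq1,seq3) = 0.4582, d(seq2,seq3) = 0.7823

seq1–seq2: 12/35 sites differ → p ≈ 0.342857, d = −0.75 ln(1 − 0.457143) = 0.458182 ≈ 0.4582.
seq1–seq3: 12/35 sites differ → p ≈ 0.342857, d = −0.75 ln(1 − 0.457143) = 0.458182 ≈ 0.4582.
seq2–seq3: 17/35 sites differ → p ≈ 0.485714, d = −0.75 ln(1 − 0.647619) = 0.782282 ≈ 0.7823.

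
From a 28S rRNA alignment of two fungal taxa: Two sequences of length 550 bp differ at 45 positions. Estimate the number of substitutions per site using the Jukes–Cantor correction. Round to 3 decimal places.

p = 45/550 ≈ 0.081818.
d = −(3/4) ln(1 − 4p/3) = −0.75 ln(1 − 0.109091) = −0.75 ln(0.890909)
  = −0.75 × (-0.115513) = 0.086635 substitutions/site.

0.087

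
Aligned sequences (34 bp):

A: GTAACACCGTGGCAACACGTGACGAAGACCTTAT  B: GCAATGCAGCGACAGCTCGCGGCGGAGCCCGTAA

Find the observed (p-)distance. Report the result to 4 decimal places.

The sequences differ at 14 of 34 positions.
p = 14/34 = 0.411764… ≈ 0.4118 (to 4 d.p.).

0.4118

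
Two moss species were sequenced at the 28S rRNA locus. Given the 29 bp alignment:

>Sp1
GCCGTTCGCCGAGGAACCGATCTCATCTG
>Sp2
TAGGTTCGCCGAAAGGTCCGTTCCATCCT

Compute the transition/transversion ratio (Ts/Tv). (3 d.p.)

1.800

Transitions are A↔G and C↔T; transversions are all other mismatches.
Transitions: 9. Transversions: 5.
R = 9/5 = 1.800.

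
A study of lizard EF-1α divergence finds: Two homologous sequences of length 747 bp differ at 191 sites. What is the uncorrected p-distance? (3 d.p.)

p = 191/747 = 0.255689… ≈ 0.256 (to 3 d.p.).

0.256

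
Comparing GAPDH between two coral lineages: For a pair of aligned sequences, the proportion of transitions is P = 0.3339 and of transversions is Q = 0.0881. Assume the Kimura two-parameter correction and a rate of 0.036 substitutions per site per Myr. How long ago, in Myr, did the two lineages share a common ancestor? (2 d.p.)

Under the Kimura two-parameter model, d = −½ ln(1 − 2P − Q) − ¼ ln(1 − 2Q).
1 − 2P − Q = 0.2441, giving −½ ln(0.2441) = 0.705089.
1 − 2Q = 0.8238, giving −¼ ln(0.8238) = 0.048457.
d = 0.705089 + 0.048457 = 0.753546.
Under a molecular clock d = 2μt, so t = d/(2μ) = 0.753546 / (2 × 0.036) = 10.47 Myr.

10.47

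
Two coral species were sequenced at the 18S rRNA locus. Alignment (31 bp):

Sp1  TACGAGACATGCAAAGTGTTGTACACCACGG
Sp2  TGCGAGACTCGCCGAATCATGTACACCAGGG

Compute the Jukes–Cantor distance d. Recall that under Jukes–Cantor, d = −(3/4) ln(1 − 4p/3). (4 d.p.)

The sequences differ at 9 of 31 sites (2, 9, 10, 13, 14, 16, 18, 19, 29), so p = 9/31 ≈ 0.290323.
d = −(3/4) ln(1 − 4p/3) = −0.75 ln(1 − 0.387097) = −0.75 ln(0.612903)
  = −0.75 × (-0.489549) = 0.367162 substitutions/site.

0.3672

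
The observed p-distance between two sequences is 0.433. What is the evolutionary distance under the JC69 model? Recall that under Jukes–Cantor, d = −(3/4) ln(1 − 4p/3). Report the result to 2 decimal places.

d = −(3/4) ln(1 − 4p/3) = −0.75 ln(1 − 0.577333) = −0.75 ln(0.422667)
  = −0.75 × (-0.861171) = 0.645878 substitutions/site.

0.65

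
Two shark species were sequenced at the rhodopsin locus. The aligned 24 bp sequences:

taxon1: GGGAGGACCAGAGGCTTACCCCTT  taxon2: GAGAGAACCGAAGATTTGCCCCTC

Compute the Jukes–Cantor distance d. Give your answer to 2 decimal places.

0.44

The sequences differ at 8 of 24 sites (2, 6, 10, 11, 14, 15, 18, 24), so p = 8/24 ≈ 0.333333.
d = −(3/4) ln(1 − 4p/3) = −0.75 ln(1 − 0.444444) = −0.75 ln(0.555556)
  = −0.75 × (-0.587786) = 0.440840 substitutions/site.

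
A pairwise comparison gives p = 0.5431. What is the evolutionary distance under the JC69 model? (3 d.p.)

0.966

d = −(3/4) ln(1 − 4p/3) = −0.75 ln(1 − 0.724133) = −0.75 ln(0.275867)
  = −0.75 × (-1.287836) = 0.965877 substitutions/site.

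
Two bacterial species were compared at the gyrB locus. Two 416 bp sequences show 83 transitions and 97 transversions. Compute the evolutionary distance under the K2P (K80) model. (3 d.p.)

0.657

P = 83/416 ≈ 0.199519 and Q = 97/416 ≈ 0.233173.
Under the Kimura two-parameter model, d = −½ ln(1 − 2P − Q) − ¼ ln(1 − 2Q).
1 − 2P − Q = 0.367789, giving −½ ln(0.367789) = 0.500123.
1 − 2Q = 0.533654, giving −¼ ln(0.533654) = 0.157002.
d = 0.500123 + 0.157002 = 0.657125.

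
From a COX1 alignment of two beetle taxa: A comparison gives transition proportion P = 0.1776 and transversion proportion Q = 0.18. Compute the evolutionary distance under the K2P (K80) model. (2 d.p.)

Under the Kimura two-parameter model, d = −½ ln(1 − 2P − Q) − ¼ ln(1 − 2Q).
1 − 2P − Q = 0.4648, giving −½ ln(0.4648) = 0.383074.
1 − 2Q = 0.64, giving −¼ ln(0.64) = 0.111572.
d = 0.383074 + 0.111572 = 0.494646.

0.49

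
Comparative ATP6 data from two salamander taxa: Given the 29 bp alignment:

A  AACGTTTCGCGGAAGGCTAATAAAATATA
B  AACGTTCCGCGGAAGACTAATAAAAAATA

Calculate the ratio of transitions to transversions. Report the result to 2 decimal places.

Transitions are A↔G and C↔T; transversions are all other mismatches.
Transitions: 2. Transversions: 1.
R = 2/1 = 2.00.

2.00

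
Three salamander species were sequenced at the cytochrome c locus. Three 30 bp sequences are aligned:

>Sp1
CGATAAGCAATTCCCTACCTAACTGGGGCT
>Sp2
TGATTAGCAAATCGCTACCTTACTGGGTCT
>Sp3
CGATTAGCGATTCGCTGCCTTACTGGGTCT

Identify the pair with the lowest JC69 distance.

Sp1–Sp2: 6/30 differ, p = 0.200, d = 0.233.
Sp1–Sp3: 6/30 differ, p = 0.200, d = 0.233.
Sp2–Sp3: 4/30 differ, p = 0.133, d = 0.147.
The smallest distance is between Sp2 and Sp3.

Sp2 and Sp3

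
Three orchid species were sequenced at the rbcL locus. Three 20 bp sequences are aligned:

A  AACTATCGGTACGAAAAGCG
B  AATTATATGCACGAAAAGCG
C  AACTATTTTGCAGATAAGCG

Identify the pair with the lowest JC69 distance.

A–B: 4/20 differ, p = 0.200, d = 0.233.
A–C: 7/20 differ, p = 0.350, d = 0.471.
B–C: 7/20 differ, p = 0.350, d = 0.471.
The smallest distance is between A and B.

A and B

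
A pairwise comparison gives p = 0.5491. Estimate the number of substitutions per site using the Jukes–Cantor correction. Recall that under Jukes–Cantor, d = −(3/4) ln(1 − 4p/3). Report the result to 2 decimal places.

d = −(3/4) ln(1 − 4p/3) = −0.75 ln(1 − 0.732133) = −0.75 ln(0.267867)
  = −0.75 × (-1.317265) = 0.987949 substitutions/site.

0.99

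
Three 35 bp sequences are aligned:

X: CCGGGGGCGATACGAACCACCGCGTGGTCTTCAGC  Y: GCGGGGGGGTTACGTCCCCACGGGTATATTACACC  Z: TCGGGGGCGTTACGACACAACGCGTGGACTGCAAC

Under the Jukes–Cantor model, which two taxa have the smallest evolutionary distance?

X–Y: 14/35 differ, p = 0.400, d = 0.572.
X–Z: 8/35 differ, p = 0.229, d = 0.273.
Y–Z: 11/35 differ, p = 0.314, d = 0.407.
The smallest distance is between X and Z.

X and Z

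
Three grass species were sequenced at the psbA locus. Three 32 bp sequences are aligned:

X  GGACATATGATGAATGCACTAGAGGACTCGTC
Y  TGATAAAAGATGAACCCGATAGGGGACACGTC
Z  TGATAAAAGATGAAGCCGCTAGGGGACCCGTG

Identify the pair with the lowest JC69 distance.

X–Y: 10/32 differ, p = 0.313, d = 0.404.
X–Z: 10/32 differ, p = 0.313, d = 0.404.
Y–Z: 4/32 differ, p = 0.125, d = 0.137.
The smallest distance is between Y and Z.

Y and Z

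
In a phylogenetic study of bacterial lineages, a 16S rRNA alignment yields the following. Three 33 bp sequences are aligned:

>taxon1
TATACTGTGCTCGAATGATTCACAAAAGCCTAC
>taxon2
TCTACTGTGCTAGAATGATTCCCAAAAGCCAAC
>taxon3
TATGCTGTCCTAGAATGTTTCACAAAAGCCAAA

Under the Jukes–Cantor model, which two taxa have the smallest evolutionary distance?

taxon1 and taxon2

taxon1–taxon2: 4/33 differ, p = 0.121, d = 0.132.
taxon1–taxon3: 6/33 differ, p = 0.182, d = 0.208.
taxon2–taxon3: 6/33 differ, p = 0.182, d = 0.208.
The smallest distance is between taxon1 and taxon2.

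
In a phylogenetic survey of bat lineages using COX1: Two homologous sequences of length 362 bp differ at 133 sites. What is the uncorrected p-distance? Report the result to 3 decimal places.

p = 133/362 = 0.367403… ≈ 0.367 (to 3 d.p.).

0.367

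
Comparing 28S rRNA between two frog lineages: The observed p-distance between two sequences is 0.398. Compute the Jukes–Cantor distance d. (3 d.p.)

d = −(3/4) ln(1 − 4p/3) = −0.75 ln(1 − 0.530667) = −0.75 ln(0.469333)
  = −0.75 × (-0.756443) = 0.567332 substitutions/site.

0.567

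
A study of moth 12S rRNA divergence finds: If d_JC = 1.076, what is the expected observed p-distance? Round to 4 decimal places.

p = (3/4)(1 − e^(−4d/3)) = 0.75 × (1 − e^(-1.434667)) = 0.75 × (1 − 0.238195) = 0.571354.

0.5714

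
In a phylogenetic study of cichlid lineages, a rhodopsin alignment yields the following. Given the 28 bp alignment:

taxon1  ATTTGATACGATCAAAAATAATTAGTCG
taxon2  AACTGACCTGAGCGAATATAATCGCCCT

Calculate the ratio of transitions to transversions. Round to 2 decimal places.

1.17

Transitions are A↔G and C↔T; transversions are all other mismatches.
Transitions: 7. Transversions: 6.
R = 7/6 = 1.166666… ≈ 1.17 (to 2 d.p.).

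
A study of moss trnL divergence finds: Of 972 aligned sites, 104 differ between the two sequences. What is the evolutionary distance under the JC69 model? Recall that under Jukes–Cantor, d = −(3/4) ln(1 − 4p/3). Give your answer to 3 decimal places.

0.115

p = 104/972 ≈ 0.106996.
d = −(3/4) ln(1 − 4p/3) = −0.75 ln(1 − 0.142661) = −0.75 ln(0.857339)
  = −0.75 × (-0.153922) = 0.115442 substitutions/site.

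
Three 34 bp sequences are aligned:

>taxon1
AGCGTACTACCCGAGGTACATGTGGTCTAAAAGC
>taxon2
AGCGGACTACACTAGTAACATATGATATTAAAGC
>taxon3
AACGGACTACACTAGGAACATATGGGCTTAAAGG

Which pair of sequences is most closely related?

taxon1–taxon2: 9/34 differ, p = 0.265, d = 0.326.
taxon1–taxon3: 9/34 differ, p = 0.265, d = 0.326.
taxon2–taxon3: 6/34 differ, p = 0.176, d = 0.201.
The smallest distance is between taxon2 and taxon3.

taxon2 and taxon3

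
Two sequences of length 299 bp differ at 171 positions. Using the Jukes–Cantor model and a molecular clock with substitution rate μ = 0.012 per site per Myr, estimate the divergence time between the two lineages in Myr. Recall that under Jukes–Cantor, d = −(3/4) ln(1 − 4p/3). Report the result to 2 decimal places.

p = 171/299 ≈ 0.571906.
d = −(3/4) ln(1 − 4p/3) = −0.75 ln(1 − 0.762541) = −0.75 ln(0.237459)
  = −0.75 × (-1.437760) = 1.078320 substitutions/site.
Under a molecular clock d = 2μt, so t = d/(2μ) = 1.078320 / (2 × 0.012) = 44.93 Myr.

44.93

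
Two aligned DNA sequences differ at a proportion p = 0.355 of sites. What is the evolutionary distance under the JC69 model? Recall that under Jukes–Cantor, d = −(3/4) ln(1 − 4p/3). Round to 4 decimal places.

0.4809

d = −(3/4) ln(1 − 4p/3) = −0.75 ln(1 − 0.473333) = −0.75 ln(0.526667)
  = −0.75 × (-0.641187) = 0.480890 substitutions/site.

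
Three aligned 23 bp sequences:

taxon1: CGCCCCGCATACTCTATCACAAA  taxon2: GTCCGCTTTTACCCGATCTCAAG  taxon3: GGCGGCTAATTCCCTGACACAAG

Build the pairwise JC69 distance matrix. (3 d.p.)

d(taxon1,taxon2) = 0.650, d(taxon1,taxon3) = 0.650, d(taxon2,taxon3) = 0.553

taxon1–taxon2: 10/23 sites differ → p ≈ 0.434783, d = −0.75 ln(1 − 0.579711) = 0.650110 ≈ 0.650.
taxon1–taxon3: 10/23 sites differ → p ≈ 0.434783, d = −0.75 ln(1 − 0.579711) = 0.650110 ≈ 0.650.
taxon2–taxon3: 9/23 sites differ → p ≈ 0.391304, d = −0.75 ln(1 − 0.521739) = 0.553199 ≈ 0.553.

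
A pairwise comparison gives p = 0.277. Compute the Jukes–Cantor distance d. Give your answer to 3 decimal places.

d = −(3/4) ln(1 − 4p/3) = −0.75 ln(1 − 0.369333) = −0.75 ln(0.630667)
  = −0.75 × (-0.460977) = 0.345733 substitutions/site.

0.346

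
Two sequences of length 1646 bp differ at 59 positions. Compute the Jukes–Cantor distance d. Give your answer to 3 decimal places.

p = 59/1646 ≈ 0.035844.
d = −(3/4) ln(1 − 4p/3) = −0.75 ln(1 − 0.047792) = −0.75 ln(0.952208)
  = −0.75 × (-0.048972) = 0.036729 substitutions/site.

0.037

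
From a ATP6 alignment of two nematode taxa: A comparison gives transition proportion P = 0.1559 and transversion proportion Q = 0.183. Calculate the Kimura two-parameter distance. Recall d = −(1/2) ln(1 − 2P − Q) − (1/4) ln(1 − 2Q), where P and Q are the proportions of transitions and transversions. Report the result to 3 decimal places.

Under the Kimura two-parameter model, d = −½ ln(1 − 2P − Q) − ¼ ln(1 − 2Q).
1 − 2P − Q = 0.5052, giving −½ ln(0.5052) = 0.341400.
1 − 2Q = 0.634, giving −¼ ln(0.634) = 0.113927.
d = 0.341400 + 0.113927 = 0.455327.

0.455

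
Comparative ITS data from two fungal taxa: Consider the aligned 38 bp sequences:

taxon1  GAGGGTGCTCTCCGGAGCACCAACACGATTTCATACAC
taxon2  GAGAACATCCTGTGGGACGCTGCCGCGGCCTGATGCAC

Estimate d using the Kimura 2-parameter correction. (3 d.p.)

Of 38 sites, 17 differences are transitions and 3 are transversions, so P = 17/38 ≈ 0.447368 and Q = 3/38 ≈ 0.078947.
Under the Kimura two-parameter model, d = −½ ln(1 − 2P − Q) − ¼ ln(1 − 2Q).
1 − 2P − Q = 0.026317, giving −½ ln(0.026317) = 1.818770.
1 − 2Q = 0.842106, giving −¼ ln(0.842106) = 0.042962.
d = 1.818770 + 0.042962 = 1.861732.

1.862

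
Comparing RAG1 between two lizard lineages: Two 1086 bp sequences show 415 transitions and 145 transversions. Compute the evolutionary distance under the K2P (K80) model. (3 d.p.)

P = 415/1086 ≈ 0.382136 and Q = 145/1086 ≈ 0.133517.
Under the Kimura two-parameter model, d = −½ ln(1 − 2P − Q) − ¼ ln(1 − 2Q).
1 − 2P − Q = 0.102211, giving −½ ln(0.102211) = 1.140358.
1 − 2Q = 0.732966, giving −¼ ln(0.732966) = 0.077664.
d = 1.140358 + 0.077664 = 1.218022.

1.218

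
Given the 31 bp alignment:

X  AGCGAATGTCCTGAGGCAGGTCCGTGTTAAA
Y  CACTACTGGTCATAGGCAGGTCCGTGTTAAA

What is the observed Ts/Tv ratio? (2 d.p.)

0.33

Transitions are A↔G and C↔T; transversions are all other mismatches.
Transitions: 2. Transversions: 6.
R = 2/6 = 0.333333… ≈ 0.33 (to 2 d.p.).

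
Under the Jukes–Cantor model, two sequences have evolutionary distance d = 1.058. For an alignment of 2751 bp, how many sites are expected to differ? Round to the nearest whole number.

1560

Invert JC69: p = (3/4)(1 − e^(−4d/3)) = 0.75 × (1 − e^(-1.410667)) = 0.75 × (1 − 0.243980) = 0.567015.
Expected differing sites = pL ≈ 0.567015 × 2751 = 1559.858265 ≈ 1560.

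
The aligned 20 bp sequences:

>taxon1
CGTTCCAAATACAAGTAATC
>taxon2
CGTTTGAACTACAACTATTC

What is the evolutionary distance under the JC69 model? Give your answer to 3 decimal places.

0.304

The sequences differ at 5 of 20 sites (5, 6, 9, 15, 18), so p = 5/20 = 0.25.
d = −(3/4) ln(1 − 4p/3) = −0.75 ln(1 − 0.333333) = −0.75 ln(0.666667)
  = −0.75 × (-0.405465) = 0.304099 substitutions/site.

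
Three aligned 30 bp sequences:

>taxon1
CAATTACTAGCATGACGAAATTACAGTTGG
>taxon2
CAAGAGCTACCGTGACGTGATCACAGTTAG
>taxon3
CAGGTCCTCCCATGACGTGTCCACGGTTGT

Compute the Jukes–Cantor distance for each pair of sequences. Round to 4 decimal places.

taxon1–taxon2: 9/30 sites differ → p = 0.3, d = −0.75 ln(1 − 0.4) = 0.383119 ≈ 0.3831.
taxon1–taxon3: 12/30 sites differ → p = 0.4, d = −0.75 ln(1 − 0.533333) = 0.571605 ≈ 0.5716.
taxon2–taxon3: 10/30 sites differ → p ≈ 0.333333, d = −0.75 ln(1 − 0.444444) = 0.440839 ≈ 0.4408.

d(taxon1,taxon2) = 0.3831, d(taxon1,taxon3) = 0.5716, d(taxon2,taxon3) = 0.4408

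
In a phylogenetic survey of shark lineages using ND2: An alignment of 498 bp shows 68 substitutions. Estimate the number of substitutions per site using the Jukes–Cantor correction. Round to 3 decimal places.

0.151

p = 68/498 ≈ 0.136546.
d = −(3/4) ln(1 − 4p/3) = −0.75 ln(1 − 0.182061) = −0.75 ln(0.817939)
  = −0.75 × (-0.200968) = 0.150726 substitutions/site.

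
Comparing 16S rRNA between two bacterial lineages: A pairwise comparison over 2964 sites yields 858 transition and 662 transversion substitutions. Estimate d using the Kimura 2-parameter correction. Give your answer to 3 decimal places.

P = 858/2964 ≈ 0.289474 and Q = 662/2964 ≈ 0.223347.
Under the Kimura two-parameter model, d = −½ ln(1 − 2P − Q) − ¼ ln(1 − 2Q).
1 − 2P − Q = 0.197705, giving −½ ln(0.197705) = 0.810490.
1 − 2Q = 0.553306, giving −¼ ln(0.553306) = 0.147961.
d = 0.810490 + 0.147961 = 0.958451.

0.958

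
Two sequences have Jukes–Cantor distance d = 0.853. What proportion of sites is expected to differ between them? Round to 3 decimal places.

0.509

p = (3/4)(1 − e^(−4d/3)) = 0.75 × (1 − e^(-1.137333)) = 0.75 × (1 − 0.320673) = 0.509495.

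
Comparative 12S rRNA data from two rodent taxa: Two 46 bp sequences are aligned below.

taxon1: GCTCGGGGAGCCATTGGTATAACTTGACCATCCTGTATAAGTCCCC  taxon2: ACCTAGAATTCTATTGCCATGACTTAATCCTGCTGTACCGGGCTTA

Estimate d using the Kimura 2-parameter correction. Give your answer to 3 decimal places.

0.981

Of 46 sites, 15 differences are transitions and 8 are transversions, so P = 15/46 ≈ 0.326087 and Q = 8/46 ≈ 0.173913.
Under the Kimura two-parameter model, d = −½ ln(1 − 2P − Q) − ¼ ln(1 − 2Q).
1 − 2P − Q = 0.173913, giving −½ ln(0.173913) = 0.874600.
1 − 2Q = 0.652174, giving −¼ ln(0.652174) = 0.106861.
d = 0.874600 + 0.106861 = 0.981461.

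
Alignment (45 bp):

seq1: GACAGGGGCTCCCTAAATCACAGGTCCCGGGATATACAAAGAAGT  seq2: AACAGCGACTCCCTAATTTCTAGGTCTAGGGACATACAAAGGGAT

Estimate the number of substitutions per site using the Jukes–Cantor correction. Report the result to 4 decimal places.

0.3648

The sequences differ at 13 of 45 sites, so p = 13/45 ≈ 0.288889.
d = −(3/4) ln(1 − 4p/3) = −0.75 ln(1 − 0.385185) = −0.75 ln(0.614815)
  = −0.75 × (-0.486434) = 0.364826 substitutions/site.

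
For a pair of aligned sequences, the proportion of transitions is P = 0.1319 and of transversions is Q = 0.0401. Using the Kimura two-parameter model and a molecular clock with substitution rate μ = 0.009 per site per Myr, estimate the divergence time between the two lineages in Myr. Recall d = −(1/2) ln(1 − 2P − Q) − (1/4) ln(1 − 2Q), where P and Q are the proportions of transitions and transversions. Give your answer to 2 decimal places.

11.22

Under the Kimura two-parameter model, d = −½ ln(1 − 2P − Q) − ¼ ln(1 − 2Q).
1 − 2P − Q = 0.6961, giving −½ ln(0.6961) = 0.181131.
1 − 2Q = 0.9198, giving −¼ ln(0.9198) = 0.020900.
d = 0.181131 + 0.020900 = 0.202031.
Under a molecular clock d = 2μt, so t = d/(2μ) = 0.202031 / (2 × 0.009) = 11.22 Myr.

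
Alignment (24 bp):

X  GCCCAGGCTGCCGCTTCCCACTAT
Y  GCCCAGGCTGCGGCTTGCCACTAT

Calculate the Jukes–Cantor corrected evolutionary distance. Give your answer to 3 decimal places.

The sequences differ at 2 of 24 sites (12, 17), so p = 2/24 ≈ 0.083333.
d = −(3/4) ln(1 − 4p/3) = −0.75 ln(1 − 0.111111) = −0.75 ln(0.888889)
  = −0.75 × (-0.117783) = 0.088337 substitutions/site.

0.088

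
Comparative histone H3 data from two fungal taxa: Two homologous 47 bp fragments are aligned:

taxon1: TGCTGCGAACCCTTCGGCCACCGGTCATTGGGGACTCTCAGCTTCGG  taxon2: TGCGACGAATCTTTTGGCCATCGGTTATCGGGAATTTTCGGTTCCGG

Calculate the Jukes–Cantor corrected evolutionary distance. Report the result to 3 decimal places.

The sequences differ at 14 of 47 sites, so p = 14/47 ≈ 0.297872.
d = −(3/4) ln(1 − 4p/3) = −0.75 ln(1 − 0.397163) = −0.75 ln(0.602837)
  = −0.75 × (-0.506108) = 0.379581 substitutions/site.

0.380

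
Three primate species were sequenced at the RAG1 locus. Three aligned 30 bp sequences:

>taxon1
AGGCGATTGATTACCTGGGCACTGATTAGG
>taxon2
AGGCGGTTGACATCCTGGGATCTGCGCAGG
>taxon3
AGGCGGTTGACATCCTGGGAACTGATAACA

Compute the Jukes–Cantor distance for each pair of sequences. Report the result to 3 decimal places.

d(taxon1,taxon2) = 0.383, d(taxon1,taxon3) = 0.330, d(taxon2,taxon3) = 0.233

taxon1–taxon2: 9/30 sites differ → p = 0.3, d = −0.75 ln(1 − 0.4) = 0.383119 ≈ 0.383.
taxon1–taxon3: 8/30 sites differ → p ≈ 0.266667, d = −0.75 ln(1 − 0.355556) = 0.329526 ≈ 0.330.
taxon2–taxon3: 6/30 sites differ → p = 0.2, d = −0.75 ln(1 − 0.266667) = 0.232617 ≈ 0.233.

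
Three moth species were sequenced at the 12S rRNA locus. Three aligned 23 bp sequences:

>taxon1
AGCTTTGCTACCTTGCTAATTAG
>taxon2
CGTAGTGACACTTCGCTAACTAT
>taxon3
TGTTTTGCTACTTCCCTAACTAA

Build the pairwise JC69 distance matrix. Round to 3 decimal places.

taxon1–taxon2: 10/23 sites differ → p ≈ 0.434783, d = −0.75 ln(1 − 0.579711) = 0.650110 ≈ 0.650.
taxon1–taxon3: 7/23 sites differ → p ≈ 0.304348, d = −0.75 ln(1 − 0.405797) = 0.390401 ≈ 0.390.
taxon2–taxon3: 7/23 sites differ → p ≈ 0.304348, d = −0.75 ln(1 − 0.405797) = 0.390401 ≈ 0.390.

d(taxon1,taxon2) = 0.650, d(taxon1,taxon3) = 0.390, d(taxon2,taxon3) = 0.390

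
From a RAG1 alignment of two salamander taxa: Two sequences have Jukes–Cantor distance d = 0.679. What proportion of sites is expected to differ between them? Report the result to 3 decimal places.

0.447

p = (3/4)(1 − e^(−4d/3)) = 0.75 × (1 − e^(-0.905333)) = 0.75 × (1 − 0.404407) = 0.446695.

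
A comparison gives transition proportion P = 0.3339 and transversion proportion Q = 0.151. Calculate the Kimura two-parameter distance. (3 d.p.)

0.944

Under the Kimura two-parameter model, d = −½ ln(1 − 2P − Q) − ¼ ln(1 − 2Q).
1 − 2P − Q = 0.1812, giving −½ ln(0.1812) = 0.854077.
1 − 2Q = 0.698, giving −¼ ln(0.698) = 0.089884.
d = 0.854077 + 0.089884 = 0.943961.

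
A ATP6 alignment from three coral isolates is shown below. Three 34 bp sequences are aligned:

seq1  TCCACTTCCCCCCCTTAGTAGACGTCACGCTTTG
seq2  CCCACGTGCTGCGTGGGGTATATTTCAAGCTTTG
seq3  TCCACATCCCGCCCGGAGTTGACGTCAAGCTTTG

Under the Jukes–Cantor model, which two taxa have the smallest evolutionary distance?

seq1–seq2: 14/34 differ, p = 0.412, d = 0.597.
seq1–seq3: 6/34 differ, p = 0.176, d = 0.201.
seq2–seq3: 11/34 differ, p = 0.324, d = 0.423.
The smallest distance is between seq1 and seq3.

seq1 and seq3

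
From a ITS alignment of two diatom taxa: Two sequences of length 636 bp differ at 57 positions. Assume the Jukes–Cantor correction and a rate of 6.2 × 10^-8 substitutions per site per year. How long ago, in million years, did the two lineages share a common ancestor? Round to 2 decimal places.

p = 57/636 ≈ 0.089623.
d = −(3/4) ln(1 − 4p/3) = −0.75 ln(1 − 0.119497) = −0.75 ln(0.880503)
  = −0.75 × (-0.127262) = 0.095447 substitutions/site.
Under a molecular clock d = 2μt, so t = d/(2μ) = 0.095447 / (2 × 6.2 × 10^-8) = 0.77 million years.

0.77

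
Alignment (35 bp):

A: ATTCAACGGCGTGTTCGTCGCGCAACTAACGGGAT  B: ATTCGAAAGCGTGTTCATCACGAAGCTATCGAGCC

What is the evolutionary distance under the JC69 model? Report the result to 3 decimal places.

0.407

The sequences differ at 11 of 35 sites, so p = 11/35 ≈ 0.314286.
d = −(3/4) ln(1 − 4p/3) = −0.75 ln(1 − 0.419048) = −0.75 ln(0.580952)
  = −0.75 × (-0.543087) = 0.407315 substitutions/site.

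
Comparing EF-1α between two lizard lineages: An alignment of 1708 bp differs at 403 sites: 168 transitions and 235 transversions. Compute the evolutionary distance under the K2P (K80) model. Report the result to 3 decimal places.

0.284

P = 168/1708 ≈ 0.098361 and Q = 235/1708 ≈ 0.137588.
Under the Kimura two-parameter model, d = −½ ln(1 − 2P − Q) − ¼ ln(1 − 2Q).
1 − 2P − Q = 0.66569, giving −½ ln(0.66569) = 0.203466.
1 − 2Q = 0.724824, giving −¼ ln(0.724824) = 0.080457.
d = 0.203466 + 0.080457 = 0.283923.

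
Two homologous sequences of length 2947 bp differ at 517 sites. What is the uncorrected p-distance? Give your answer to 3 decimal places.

0.175

p = 517/2947 = 0.175432… ≈ 0.175 (to 3 d.p.).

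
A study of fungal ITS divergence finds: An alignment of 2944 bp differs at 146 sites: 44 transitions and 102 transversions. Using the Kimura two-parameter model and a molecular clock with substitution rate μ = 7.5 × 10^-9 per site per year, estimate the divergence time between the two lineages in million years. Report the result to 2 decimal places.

P = 44/2944 ≈ 0.014946 and Q = 102/2944 ≈ 0.034647.
Under the Kimura two-parameter model, d = −½ ln(1 − 2P − Q) − ¼ ln(1 − 2Q).
1 − 2P − Q = 0.935461, giving −½ ln(0.935461) = 0.033358.
1 − 2Q = 0.930706, giving −¼ ln(0.930706) = 0.017953.
d = 0.033358 + 0.017953 = 0.051311.
Under a molecular clock d = 2μt, so t = d/(2μ) = 0.051311 / (2 × 7.5 × 10^-9) = 3.42 million years.

3.42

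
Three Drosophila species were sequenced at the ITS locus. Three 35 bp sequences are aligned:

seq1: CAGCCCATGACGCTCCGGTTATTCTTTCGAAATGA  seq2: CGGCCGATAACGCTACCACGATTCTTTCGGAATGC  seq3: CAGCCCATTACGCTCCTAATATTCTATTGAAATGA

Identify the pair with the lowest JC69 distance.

seq1 and seq3

seq1–seq2: 10/35 differ, p = 0.286, d = 0.360.
seq1–seq3: 6/35 differ, p = 0.171, d = 0.195.
seq2–seq3: 11/35 differ, p = 0.314, d = 0.407.
The smallest distance is between seq1 and seq3.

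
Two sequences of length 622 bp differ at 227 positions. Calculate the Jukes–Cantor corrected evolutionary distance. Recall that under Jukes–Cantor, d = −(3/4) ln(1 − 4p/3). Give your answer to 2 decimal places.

p = 227/622 ≈ 0.364952.
d = −(3/4) ln(1 − 4p/3) = −0.75 ln(1 − 0.486603) = −0.75 ln(0.513397)
  = −0.75 × (-0.666706) = 0.500030 substitutions/site.

0.50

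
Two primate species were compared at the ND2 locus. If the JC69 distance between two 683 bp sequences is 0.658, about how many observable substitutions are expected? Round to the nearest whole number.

299

Invert JC69: p = (3/4)(1 − e^(−4d/3)) = 0.75 × (1 − e^(-0.877333)) = 0.75 × (1 − 0.415891) = 0.438082.
Expected differing sites = pL ≈ 0.438082 × 683 = 299.210006 ≈ 299.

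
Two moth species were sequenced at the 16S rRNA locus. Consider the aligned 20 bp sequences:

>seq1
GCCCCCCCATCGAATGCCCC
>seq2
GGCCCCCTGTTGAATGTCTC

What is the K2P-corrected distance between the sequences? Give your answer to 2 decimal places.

Of 20 sites, 5 differences are transitions and 1 are transversions, so P = 5/20 = 0.25 and Q = 1/20 = 0.05.
Under the Kimura two-parameter model, d = −½ ln(1 − 2P − Q) − ¼ ln(1 − 2Q).
1 − 2P − Q = 0.45, giving −½ ln(0.45) = 0.399254.
1 − 2Q = 0.9, giving −¼ ln(0.9) = 0.026340.
d = 0.399254 + 0.026340 = 0.425594.

0.43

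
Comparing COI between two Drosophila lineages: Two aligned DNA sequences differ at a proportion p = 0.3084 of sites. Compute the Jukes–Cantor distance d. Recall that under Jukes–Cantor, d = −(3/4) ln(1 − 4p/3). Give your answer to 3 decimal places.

0.397

d = −(3/4) ln(1 − 4p/3) = −0.75 ln(1 − 0.4112) = −0.75 ln(0.5888)
  = −0.75 × (-0.529669) = 0.397252 substitutions/site.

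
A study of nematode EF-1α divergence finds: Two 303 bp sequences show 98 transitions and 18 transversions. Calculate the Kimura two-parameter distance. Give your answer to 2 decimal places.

0.64

P = 98/303 ≈ 0.323432 and Q = 18/303 ≈ 0.059406.
Under the Kimura two-parameter model, d = −½ ln(1 − 2P − Q) − ¼ ln(1 − 2Q).
1 − 2P − Q = 0.29373, giving −½ ln(0.29373) = 0.612547.
1 − 2Q = 0.881188, giving −¼ ln(0.881188) = 0.031621.
d = 0.612547 + 0.031621 = 0.644168.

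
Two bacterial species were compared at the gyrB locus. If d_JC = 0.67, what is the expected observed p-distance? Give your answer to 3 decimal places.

0.443

p = (3/4)(1 − e^(−4d/3)) = 0.75 × (1 − e^(-0.893333)) = 0.75 × (1 − 0.409289) = 0.443033.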